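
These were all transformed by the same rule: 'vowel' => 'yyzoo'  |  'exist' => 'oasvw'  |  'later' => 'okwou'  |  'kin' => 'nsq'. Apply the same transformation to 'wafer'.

The shift depends on letter class: consonant v→y is +3, but vowel o→y is +10. Vowels shift forward by 10 and consonants shift forward by 3.
On wafer: w(cons)+3=z, a(vowel)+10=k, f(cons)+3=i, e(vowel)+10=o, r(cons)+3=u.

zkiou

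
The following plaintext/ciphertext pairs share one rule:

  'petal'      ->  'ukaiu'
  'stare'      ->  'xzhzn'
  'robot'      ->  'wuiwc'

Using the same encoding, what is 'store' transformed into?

xzvzn

In petal: p→u is +5, e→k is +6, t→a is +7, a→i is +8 — the shift increases by 1 each position. The shift increases by 1 at each position, starting from +5: 5, 6, 7, ….
On store: s+5=x, t+6=z, o+7=v, r+8=z, e+9=n.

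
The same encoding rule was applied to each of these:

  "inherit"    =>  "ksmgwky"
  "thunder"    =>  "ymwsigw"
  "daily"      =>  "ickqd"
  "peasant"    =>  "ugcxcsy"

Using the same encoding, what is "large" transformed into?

qcwlg

Two shifts are in play — +2 for a/e/i/o/u, +5 for every other letter.
Applying it to large: l(cons)+5=q, a(vowel)+2=c, r(cons)+5=w, g(cons)+5=l, e(vowel)+2=g.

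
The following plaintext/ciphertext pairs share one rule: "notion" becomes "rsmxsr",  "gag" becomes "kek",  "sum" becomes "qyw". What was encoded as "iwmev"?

The output letters match the input read backwards, each shifted +4: notion reversed is noiton. Read the word backwards and shift each letter +4.
Undoing it on iwmev: shift back: i−4=e, w−4=s, m−4=i, e−4=a, v−4=r → esiar; then reverse → raise.

raise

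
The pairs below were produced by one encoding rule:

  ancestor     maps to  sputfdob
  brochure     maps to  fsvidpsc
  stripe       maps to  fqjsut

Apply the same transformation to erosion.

opjtpsf

The output letters match the input read backwards, each shifted +1: ancestor reversed is rotsecna. Read the word backwards and shift each letter +1.
For erosion: reverse → noisore; then shift: n+1=o, o+1=p, i+1=j, s+1=t, o+1=p, r+1=s, e+1=f.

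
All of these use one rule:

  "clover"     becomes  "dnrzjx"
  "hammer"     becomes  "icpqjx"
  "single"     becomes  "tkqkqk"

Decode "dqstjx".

copper

In clover: c→d is +1, l→n is +2, o→r is +3, v→z is +4 — the shift increases by 1 each position. Letter i (0-indexed) is shifted by i+1, so successive shifts are 1, 2, 3, ….
Decoding dqstjx: d−1=c, q−2=o, s−3=p, t−4=p, j−5=e, x−6=r.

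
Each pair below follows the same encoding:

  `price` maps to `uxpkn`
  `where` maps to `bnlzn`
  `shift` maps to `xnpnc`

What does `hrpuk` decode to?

In price: p→u is +5, r→x is +6, i→p is +7, c→k is +8 — the shift increases by 1 each position. Letter i (0-indexed) is shifted by i+5, so successive shifts are 5, 6, 7, ….
Decoding hrpuk: h−5=c, r−6=l, p−7=i, u−8=m, k−9=b.

climb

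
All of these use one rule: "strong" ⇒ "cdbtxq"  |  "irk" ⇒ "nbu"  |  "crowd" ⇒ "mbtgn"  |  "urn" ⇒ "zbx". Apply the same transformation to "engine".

The shift depends on letter class: consonant s→c is +10, but vowel o→t is +5. Vowels shift forward by 5 and consonants shift forward by 10.
On engine: e(vowel)+5=j, n(cons)+10=x, g(cons)+10=q, i(vowel)+5=n, n(cons)+10=x, e(vowel)+5=j.

jxqnxj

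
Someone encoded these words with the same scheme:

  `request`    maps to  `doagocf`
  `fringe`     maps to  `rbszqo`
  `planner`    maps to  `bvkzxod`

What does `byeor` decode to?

pouch

Shifts by position in request: pos 0: r→d (+12), pos 1: e→o (+10), pos 2: q→a (+10), pos 3: u→g (+12), pos 4: e→o (+10), pos 5: s→c (+10) — repeating every 3. It's a Vigenère-style cipher with numeric key [12,10,10]: position i shifts by key[i mod 3].
Reversing it on byeor: b−12=p, y−10=o, e−10=u, o−12=c, r−10=h.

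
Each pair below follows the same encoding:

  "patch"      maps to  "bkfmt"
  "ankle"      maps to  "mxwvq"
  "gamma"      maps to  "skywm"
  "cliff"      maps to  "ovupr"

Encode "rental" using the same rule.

Shifts by position in patch: pos 0: p→b (+12), pos 1: a→k (+10), pos 2: t→f (+12), pos 3: c→m (+10) — repeating every 2. The shifts repeat in a cycle of length 2: positions 0,1,… shift by +12, +10, then the pattern repeats.
On rental: r+12=d, e+10=o, n+12=z, t+10=d, a+12=m, l+10=v.

dozdmv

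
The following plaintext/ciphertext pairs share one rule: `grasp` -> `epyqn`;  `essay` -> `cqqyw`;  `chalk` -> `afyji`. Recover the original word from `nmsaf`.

pouch

Compare letters: g→e is +24, r→p is +24, a→y is +24 — a constant shift. It's a constant shift of +24 (ROT24).
Undoing it on nmsaf: n−24=p, m−24=o, s−24=u, a−24=c, f−24=h.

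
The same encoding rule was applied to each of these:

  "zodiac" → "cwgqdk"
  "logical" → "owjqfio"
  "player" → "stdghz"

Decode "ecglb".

Shifts by position in zodiac: pos 0: z→c (+3), pos 1: o→w (+8), pos 2: d→g (+3), pos 3: i→q (+8) — repeating every 2. A repeating key of period 2 is used — shifts +3, +8 over and over.
Decoding ecglb: e−3=b, c−8=u, g−3=d, l−8=d, b−3=y.

buddy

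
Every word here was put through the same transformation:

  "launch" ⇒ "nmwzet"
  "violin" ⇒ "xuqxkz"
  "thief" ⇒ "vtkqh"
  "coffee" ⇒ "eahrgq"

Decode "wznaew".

unlock

Shifts by position in launch: pos 0: l→n (+2), pos 1: a→m (+12), pos 2: u→w (+2), pos 3: n→z (+12) — repeating every 2. A repeating key of period 2 is used — shifts +2, +12 over and over.
Reversing it on wznaew: w−2=u, z−12=n, n−2=l, a−12=o, e−2=c, w−12=k.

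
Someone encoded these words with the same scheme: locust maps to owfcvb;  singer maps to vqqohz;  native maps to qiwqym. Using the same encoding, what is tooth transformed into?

wwrbk

Shifts by position in locust: pos 0: l→o (+3), pos 1: o→w (+8), pos 2: c→f (+3), pos 3: u→c (+8) — repeating every 2. It's a Vigenère-style cipher with numeric key [3,8]: position i shifts by key[i mod 2].
For tooth: t+3=w, o+8=w, o+3=r, t+8=b, h+3=k.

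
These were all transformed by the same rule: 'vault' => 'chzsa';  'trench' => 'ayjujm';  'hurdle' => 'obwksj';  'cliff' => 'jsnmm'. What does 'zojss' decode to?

Shifts by position in vault: pos 0: v→c (+7), pos 1: a→h (+7), pos 2: u→z (+5), pos 3: l→s (+7), pos 4: t→a (+7) — repeating every 3. The shifts repeat in a cycle of length 3: positions 0,1,… shift by +7, +7, +5, then the pattern repeats.
Reversing it on zojss: z−7=s, o−7=h, j−5=e, s−7=l, s−7=l.

shell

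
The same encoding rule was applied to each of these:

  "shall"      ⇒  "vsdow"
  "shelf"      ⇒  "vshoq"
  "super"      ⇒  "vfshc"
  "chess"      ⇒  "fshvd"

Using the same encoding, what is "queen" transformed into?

Shifts by position in shall: pos 0: s→v (+3), pos 1: h→s (+11), pos 2: a→d (+3), pos 3: l→o (+3), pos 4: l→w (+11) — repeating every 3. A repeating key of period 3 is used — shifts +3, +11, +3 over and over.
On queen: q+3=t, u+11=f, e+3=h, e+3=h, n+11=y.

tfhhy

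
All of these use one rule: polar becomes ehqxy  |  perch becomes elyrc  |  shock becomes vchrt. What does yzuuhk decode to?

ribbon

p(15)→e(4) and o(14)→h(7) fit y≡23x+23 (mod 26); the inverse of 23 mod 26 is 17. Treating letters as 0–25, the rule is x ↦ 23x + 23 (mod 26).
Undoing it on yzuuhk: y(24)→17·(24−23)≡17=r; z(25)→17·(25−23)≡8=i; u(20)→17·(20−23)≡1=b; u(20)→17·(20−23)≡1=b; h(7)→17·(7−23)≡14=o; k(10)→17·(10−23)≡13=n (all mod 26).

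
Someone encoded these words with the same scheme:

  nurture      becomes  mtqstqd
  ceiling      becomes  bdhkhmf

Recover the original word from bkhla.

Compare letters: n→m is +25, u→t is +25, r→q is +25 — a constant shift. Each letter is shifted forward by 25 in the alphabet (a Caesar shift of +25).
Reversing it on bkhla: b−25=c, k−25=l, h−25=i, l−25=m, a−25=b.

climb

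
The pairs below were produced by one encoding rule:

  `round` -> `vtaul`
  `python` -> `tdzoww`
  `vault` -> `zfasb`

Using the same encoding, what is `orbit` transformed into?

swhpb

In round: r→v is +4, o→t is +5, u→a is +6, n→u is +7 — the shift increases by 1 each position. The shift increases by 1 at each position, starting from +4: 4, 5, 6, ….
For orbit: o+4=s, r+5=w, b+6=h, i+7=p, t+8=b.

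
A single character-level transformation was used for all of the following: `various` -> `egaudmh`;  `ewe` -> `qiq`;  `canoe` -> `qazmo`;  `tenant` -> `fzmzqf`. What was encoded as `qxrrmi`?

waffle

The output letters match the input read backwards, each shifted +12: various reversed is suoirav. Two steps: reverse the string, then apply a Caesar shift of +12.
Undoing it on qxrrmi: shift back: q−12=e, x−12=l, r−12=f, r−12=f, m−12=a, i−12=w → elffaw; then reverse → waffle.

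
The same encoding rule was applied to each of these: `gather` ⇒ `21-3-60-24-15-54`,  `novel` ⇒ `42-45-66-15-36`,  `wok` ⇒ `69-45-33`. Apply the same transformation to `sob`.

57-45-6

g(#7)→21 and a(#1)→3: differences scale by 3, so n = 3·pos + 0. With a=1..z=26, the number is 3·pos.
Applying it to sob: s=19→57, o=15→45, b=2→6.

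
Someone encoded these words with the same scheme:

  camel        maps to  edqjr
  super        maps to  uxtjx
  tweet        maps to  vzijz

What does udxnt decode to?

satin

Each letter shifts forward by (position + 2), i.e. 2, 3, 4, … — the shift grows by one for each successive letter.
Reversing it on udxnt: u−2=s, d−3=a, x−4=t, n−5=i, t−6=n.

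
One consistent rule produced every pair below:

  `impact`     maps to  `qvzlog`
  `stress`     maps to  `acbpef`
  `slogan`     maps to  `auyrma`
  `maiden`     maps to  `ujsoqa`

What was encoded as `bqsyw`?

The shift increases by 1 at each position, starting from +8: 8, 9, 10, ….
Reversing it on bqsyw: b−8=t, q−9=h, s−10=i, y−11=n, w−12=k.

think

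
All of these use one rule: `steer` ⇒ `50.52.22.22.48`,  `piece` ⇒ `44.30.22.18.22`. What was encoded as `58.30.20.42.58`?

widow

The formula is n = 2×(alphabet index, a=1) + 12.
Undoing it on 58.30.20.42.58: 58→(58−12)÷2=23=w, 30→(30−12)÷2=9=i, 20→(20−12)÷2=4=d, 42→(42−12)÷2=15=o, 58→(58−12)÷2=23=w.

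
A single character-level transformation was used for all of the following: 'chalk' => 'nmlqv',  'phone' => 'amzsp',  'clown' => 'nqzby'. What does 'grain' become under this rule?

rwlny

Shifts by position in chalk: pos 0: c→n (+11), pos 1: h→m (+5), pos 2: a→l (+11), pos 3: l→q (+5) — repeating every 2. A repeating key of period 2 is used — shifts +11, +5 over and over.
Applying it to grain: g+11=r, r+5=w, a+11=l, i+5=n, n+11=y.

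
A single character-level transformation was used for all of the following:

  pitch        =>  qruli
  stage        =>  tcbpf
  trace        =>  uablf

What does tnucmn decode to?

settle

It's a Vigenère-style cipher with numeric key [1,9]: position i shifts by key[i mod 2].
Reversing it on tnucmn: t−1=s, n−9=e, u−1=t, c−9=t, m−1=l, n−9=e.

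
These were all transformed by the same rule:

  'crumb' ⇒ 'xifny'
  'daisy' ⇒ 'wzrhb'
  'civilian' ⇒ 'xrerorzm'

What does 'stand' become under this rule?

hgzmw

Each pair mirrors across the alphabet (c↔x, r↔i, u↔f): positions sum to 25. This is the alphabet-reversal cipher (Atbash): a becomes z, b becomes y, etc.
On stand: s↔h, t↔g, a↔z, n↔m, d↔w.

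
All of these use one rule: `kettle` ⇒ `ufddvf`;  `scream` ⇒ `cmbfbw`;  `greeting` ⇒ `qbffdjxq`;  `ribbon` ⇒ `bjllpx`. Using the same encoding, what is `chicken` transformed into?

The rule splits by letter class: vowels +1, consonants +10.
On chicken: c(cons)+10=m, h(cons)+10=r, i(vowel)+1=j, c(cons)+10=m, k(cons)+10=u, e(vowel)+1=f, n(cons)+10=x.

mrjmufx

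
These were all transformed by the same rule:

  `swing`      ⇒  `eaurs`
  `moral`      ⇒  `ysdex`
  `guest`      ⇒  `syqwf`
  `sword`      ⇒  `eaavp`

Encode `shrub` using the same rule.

eldyn

Shifts by position in swing: pos 0: s→e (+12), pos 1: w→a (+4), pos 2: i→u (+12), pos 3: n→r (+4) — repeating every 2. A repeating key of period 2 is used — shifts +12, +4 over and over.
For shrub: s+12=e, h+4=l, r+12=d, u+4=y, b+12=n.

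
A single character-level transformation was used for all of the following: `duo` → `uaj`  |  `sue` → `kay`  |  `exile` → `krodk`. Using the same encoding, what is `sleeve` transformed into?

The output letters match the input read backwards, each shifted +6: duo reversed is oud. Read the word backwards and shift each letter +6.
On sleeve: reverse → eveels; then shift: e+6=k, v+6=b, e+6=k, e+6=k, l+6=r, s+6=y.

kbkkry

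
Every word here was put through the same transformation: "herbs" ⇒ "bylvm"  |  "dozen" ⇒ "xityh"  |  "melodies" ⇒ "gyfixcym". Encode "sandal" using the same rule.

muhxuf

Compare letters: h→b is +20, e→y is +20, r→l is +20 — a constant shift. Each letter is shifted forward by 20 in the alphabet (a Caesar shift of +20).
On sandal: s+20=m, a+20=u, n+20=h, d+20=x, a+20=u, l+20=f.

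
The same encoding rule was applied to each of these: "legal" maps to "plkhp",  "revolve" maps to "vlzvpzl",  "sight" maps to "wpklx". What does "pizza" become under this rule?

The shift depends on letter class: consonant l→p is +4, but vowel e→l is +7. Two shifts are in play — +7 for a/e/i/o/u, +4 for every other letter.
On pizza: p(cons)+4=t, i(vowel)+7=p, z(cons)+4=d, z(cons)+4=d, a(vowel)+7=h.

tpddh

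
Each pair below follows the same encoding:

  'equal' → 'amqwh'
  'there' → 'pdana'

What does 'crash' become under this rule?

ynwod

Compare letters: e→a is +22, q→m is +22, u→q is +22 — a constant shift. Each letter is shifted forward by 22 in the alphabet (a Caesar shift of +22).
On crash: c+22=y, r+22=n, a+22=w, s+22=o, h+22=d.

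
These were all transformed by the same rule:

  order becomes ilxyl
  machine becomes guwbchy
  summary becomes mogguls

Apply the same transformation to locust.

fiwomn

Compare letters: o→i is +20, r→l is +20, d→x is +20 — a constant shift. Each letter is shifted forward by 20 in the alphabet (a Caesar shift of +20).
For locust: l+20=f, o+20=i, c+20=w, u+20=o, s+20=m, t+20=n.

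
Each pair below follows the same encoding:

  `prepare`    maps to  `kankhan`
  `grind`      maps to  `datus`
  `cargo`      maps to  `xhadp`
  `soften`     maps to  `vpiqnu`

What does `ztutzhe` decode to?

p(15)→k(10) and r(17)→a(0) fit y≡21x+7 (mod 26); the inverse of 21 mod 26 is 5. Each letter's alphabet position (a=0..z=25) is mapped through 21·x+7 mod 26 — an affine cipher.
Reversing it on ztutzhe: z(25)→5·(25−7)≡12=m; t(19)→5·(19−7)≡8=i; u(20)→5·(20−7)≡13=n; t(19)→5·(19−7)≡8=i; z(25)→5·(25−7)≡12=m; h(7)→5·(7−7)≡0=a; e(4)→5·(4−7)≡11=l (all mod 26).

minimal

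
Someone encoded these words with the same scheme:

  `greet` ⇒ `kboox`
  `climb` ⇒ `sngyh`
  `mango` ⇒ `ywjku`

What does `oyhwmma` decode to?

embassy

g(6)→k(10) and r(17)→b(1) fit y≡11x+22 (mod 26); the inverse of 11 mod 26 is 19. Each letter's alphabet position (a=0..z=25) is mapped through 11·x+22 mod 26 — an affine cipher.
Undoing it on oyhwmma: o(14)→19·(14−22)≡4=e; y(24)→19·(24−22)≡12=m; h(7)→19·(7−22)≡1=b; w(22)→19·(22−22)≡0=a; m(12)→19·(12−22)≡18=s; m(12)→19·(12−22)≡18=s; a(0)→19·(0−22)≡24=y (all mod 26).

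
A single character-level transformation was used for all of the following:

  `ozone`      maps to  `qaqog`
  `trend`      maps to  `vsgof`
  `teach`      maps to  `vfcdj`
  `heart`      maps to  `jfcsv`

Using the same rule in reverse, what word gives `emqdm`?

Shifts by position in ozone: pos 0: o→q (+2), pos 1: z→a (+1), pos 2: o→q (+2), pos 3: n→o (+1) — repeating every 2. The shifts repeat in a cycle of length 2: positions 0,1,… shift by +2, +1, then the pattern repeats.
Reversing it on emqdm: e−2=c, m−1=l, q−2=o, d−1=c, m−2=k.

clock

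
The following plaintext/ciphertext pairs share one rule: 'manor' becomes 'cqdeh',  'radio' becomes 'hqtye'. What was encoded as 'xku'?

hue

Compare letters: m→c is +16, a→q is +16, n→d is +16 — a constant shift. This is a Caesar cipher with shift 16.
Undoing it on xku: x−16=h, k−16=u, u−16=e.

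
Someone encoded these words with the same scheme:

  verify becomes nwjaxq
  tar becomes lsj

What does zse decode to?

ham

Compare letters: v→n is +18, e→w is +18, r→j is +18 — a constant shift. This is a Caesar cipher with shift 18.
Undoing it on zse: z−18=h, s−18=a, e−18=m.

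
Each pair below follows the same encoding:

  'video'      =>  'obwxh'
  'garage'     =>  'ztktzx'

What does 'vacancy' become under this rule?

Compare letters: v→o is +19, i→b is +19, d→w is +19 — a constant shift. Each letter is shifted forward by 19 in the alphabet (a Caesar shift of +19).
For vacancy: v+19=o, a+19=t, c+19=v, a+19=t, n+19=g, c+19=v, y+19=r.

otvtgvr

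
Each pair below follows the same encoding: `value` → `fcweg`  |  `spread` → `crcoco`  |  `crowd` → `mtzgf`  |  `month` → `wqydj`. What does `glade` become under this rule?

qnlng

It's a Vigenère-style cipher with numeric key [10,2,11]: position i shifts by key[i mod 3].
On glade: g+10=q, l+2=n, a+11=l, d+10=n, e+2=g.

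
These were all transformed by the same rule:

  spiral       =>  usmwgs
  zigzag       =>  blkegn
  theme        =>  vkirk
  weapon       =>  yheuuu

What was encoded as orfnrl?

In spiral: s→u is +2, p→s is +3, i→m is +4, r→w is +5 — the shift increases by 1 each position. The shift increases by 1 at each position, starting from +2: 2, 3, 4, ….
Undoing it on orfnrl: o−2=m, r−3=o, f−4=b, n−5=i, r−6=l, l−7=e.

mobile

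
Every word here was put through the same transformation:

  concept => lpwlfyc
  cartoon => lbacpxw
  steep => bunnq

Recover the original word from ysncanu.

Shifts by position in concept: pos 0: c→l (+9), pos 1: o→p (+1), pos 2: n→w (+9), pos 3: c→l (+9), pos 4: e→f (+1), pos 5: p→y (+9) — repeating every 3. A repeating key of period 3 is used — shifts +9, +1, +9 over and over.
Decoding ysncanu: y−9=p, s−1=r, n−9=e, c−9=t, a−1=z, n−9=e, u−9=l.

pretzel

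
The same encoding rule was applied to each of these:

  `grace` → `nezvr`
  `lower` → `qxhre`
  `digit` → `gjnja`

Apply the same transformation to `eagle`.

rznqr

Each letter's alphabet position (a=0..z=25) is mapped through 11·x+25 mod 26 — an affine cipher.
Applying it to eagle: e(4)→11·4+25≡17=r; a(0)→11·0+25≡25=z; g(6)→11·6+25≡13=n; l(11)→11·11+25≡16=q; e(4)→11·4+25≡17=r (all mod 26).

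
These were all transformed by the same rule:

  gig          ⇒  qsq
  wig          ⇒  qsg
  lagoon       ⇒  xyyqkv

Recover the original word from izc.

The word is reversed, then every letter is shifted forward by 10.
Reversing it on izc: shift back: i−10=y, z−10=p, c−10=s → yps; then reverse → spy.

spy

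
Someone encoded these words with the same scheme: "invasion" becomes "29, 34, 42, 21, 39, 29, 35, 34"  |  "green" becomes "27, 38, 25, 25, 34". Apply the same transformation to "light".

i is letter #9 and maps to 29: an offset of 20. The number is (letter's place in the alphabet, a=1) + 20.
Applying it to light: l=12→32, i=9→29, g=7→27, h=8→28, t=20→40.

32, 29, 27, 28, 40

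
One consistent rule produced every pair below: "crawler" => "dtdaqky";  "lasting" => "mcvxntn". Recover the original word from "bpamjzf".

anxiety

In crawler: c→d is +1, r→t is +2, a→d is +3, w→a is +4 — the shift increases by 1 each position. The shift increases by 1 at each position, starting from +1: 1, 2, 3, ….
Decoding bpamjzf: b−1=a, p−2=n, a−3=x, m−4=i, j−5=e, z−6=t, f−7=y.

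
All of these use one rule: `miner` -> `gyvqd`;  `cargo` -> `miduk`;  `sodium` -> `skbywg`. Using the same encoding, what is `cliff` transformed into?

m(12)→g(6) and i(8)→y(24) fit y≡15x+8 (mod 26); the inverse of 15 mod 26 is 7. Treating letters as 0–25, the rule is x ↦ 15x + 8 (mod 26).
For cliff: c(2)→15·2+8≡12=m; l(11)→15·11+8≡17=r; i(8)→15·8+8≡24=y; f(5)→15·5+8≡5=f; f(5)→15·5+8≡5=f (all mod 26).

mryff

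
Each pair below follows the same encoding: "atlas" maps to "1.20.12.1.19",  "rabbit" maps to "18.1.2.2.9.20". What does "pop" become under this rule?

16.15.16

a is letter #1 and maps to 1: an offset of 0. Letters become their 1-indexed alphabet positions: a=1 … z=26.
For pop: p=16→16, o=15→15, p=16→16.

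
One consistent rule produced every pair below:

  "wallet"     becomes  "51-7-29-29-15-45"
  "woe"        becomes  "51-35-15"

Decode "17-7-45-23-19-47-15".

fatigue

w(#23)→51 and a(#1)→7: differences scale by 2, so n = 2·pos + 5. With a=1..z=26, the number is 2·pos + 5.
Reversing it on 17-7-45-23-19-47-15: 17→(17−5)÷2=6=f, 7→(7−5)÷2=1=a, 45→(45−5)÷2=20=t, 23→(23−5)÷2=9=i, 19→(19−5)÷2=7=g, 47→(47−5)÷2=21=u, 15→(15−5)÷2=5=e.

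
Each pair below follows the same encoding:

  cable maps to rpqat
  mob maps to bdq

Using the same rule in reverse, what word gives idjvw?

tough

Compare letters: c→r is +15, a→p is +15, b→q is +15 — a constant shift. It's a constant shift of +15 (ROT15).
Decoding idjvw: i−15=t, d−15=o, j−15=u, v−15=g, w−15=h.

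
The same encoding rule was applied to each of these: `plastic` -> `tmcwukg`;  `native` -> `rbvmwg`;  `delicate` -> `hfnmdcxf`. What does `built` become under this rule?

A repeating key of period 3 is used — shifts +4, +1, +2 over and over.
Applying it to built: b+4=f, u+1=v, i+2=k, l+4=p, t+1=u.

fvkpu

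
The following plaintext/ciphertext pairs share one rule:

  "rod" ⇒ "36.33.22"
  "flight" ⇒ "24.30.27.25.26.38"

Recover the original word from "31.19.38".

r is letter #18 and maps to 36: an offset of 18. The number is (letter's place in the alphabet, a=1) + 18.
Undoing it on 31.19.38: 31→(31−18)÷1=13=m, 19→(19−18)÷1=1=a, 38→(38−18)÷1=20=t.

mat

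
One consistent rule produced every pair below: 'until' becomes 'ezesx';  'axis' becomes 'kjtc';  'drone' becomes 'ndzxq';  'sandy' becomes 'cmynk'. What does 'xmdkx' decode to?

The shifts repeat in a cycle of length 3: positions 0,1,… shift by +10, +12, +11, then the pattern repeats.
Undoing it on xmdkx: x−10=n, m−12=a, d−11=s, k−10=a, x−12=l.

nasal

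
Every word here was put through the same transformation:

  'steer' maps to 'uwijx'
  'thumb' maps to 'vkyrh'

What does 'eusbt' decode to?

crown

In steer: s→u is +2, t→w is +3, e→i is +4, e→j is +5 — the shift increases by 1 each position. Each letter shifts forward by (position + 2), i.e. 2, 3, 4, … — the shift grows by one for each successive letter.
Reversing it on eusbt: e−2=c, u−3=r, s−4=o, b−5=w, t−6=n.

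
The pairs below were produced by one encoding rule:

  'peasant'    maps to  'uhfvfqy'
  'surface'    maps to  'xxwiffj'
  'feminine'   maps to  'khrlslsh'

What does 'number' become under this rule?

sxreju

Shifts by position in peasant: pos 0: p→u (+5), pos 1: e→h (+3), pos 2: a→f (+5), pos 3: s→v (+3) — repeating every 2. It's a Vigenère-style cipher with numeric key [5,3]: position i shifts by key[i mod 2].
On number: n+5=s, u+3=x, m+5=r, b+3=e, e+5=j, r+3=u.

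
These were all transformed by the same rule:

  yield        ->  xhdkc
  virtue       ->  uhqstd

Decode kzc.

Compare letters: y→x is +25, i→h is +25, e→d is +25 — a constant shift. Each letter is shifted forward by 25 in the alphabet (a Caesar shift of +25).
Reversing it on kzc: k−25=l, z−25=a, c−25=d.

lad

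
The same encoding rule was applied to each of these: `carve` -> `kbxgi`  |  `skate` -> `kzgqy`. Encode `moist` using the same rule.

The output letters match the input read backwards, each shifted +6: carve reversed is evrac. Read the word backwards and shift each letter +6.
For moist: reverse → tsiom; then shift: t+6=z, s+6=y, i+6=o, o+6=u, m+6=s.

zyous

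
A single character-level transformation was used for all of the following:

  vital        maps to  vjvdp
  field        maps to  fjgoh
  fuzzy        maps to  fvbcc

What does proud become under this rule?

psqxh

In vital: v→v is +0, i→j is +1, t→v is +2, a→d is +3 — the shift increases by 1 each position. Each letter shifts forward by its position index (0, 1, 2, …) — the shift grows by one for each successive letter.
For proud: p+0=p, r+1=s, o+2=q, u+3=x, d+4=h.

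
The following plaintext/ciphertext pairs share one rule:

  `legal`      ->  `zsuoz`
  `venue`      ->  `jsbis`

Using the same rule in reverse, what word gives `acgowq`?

Compare letters: l→z is +14, e→s is +14, g→u is +14 — a constant shift. It's a constant shift of +14 (ROT14).
Decoding acgowq: a−14=m, c−14=o, g−14=s, o−14=a, w−14=i, q−14=c.

mosaic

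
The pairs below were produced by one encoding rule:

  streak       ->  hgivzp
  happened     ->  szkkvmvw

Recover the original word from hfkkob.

supply

Each pair mirrors across the alphabet (s↔h, t↔g, r↔i): positions sum to 25. This is the alphabet-reversal cipher (Atbash): a becomes z, b becomes y, etc.
Undoing it on hfkkob: h↔s, f↔u, k↔p, k↔p, o↔l, b↔y.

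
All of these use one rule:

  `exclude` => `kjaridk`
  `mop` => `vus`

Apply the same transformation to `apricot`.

zuioxvg

The output letters match the input read backwards, each shifted +6: exclude reversed is edulcxe. Two steps: reverse the string, then apply a Caesar shift of +6.
On apricot: reverse → tocirpa; then shift: t+6=z, o+6=u, c+6=i, i+6=o, r+6=x, p+6=v, a+6=g.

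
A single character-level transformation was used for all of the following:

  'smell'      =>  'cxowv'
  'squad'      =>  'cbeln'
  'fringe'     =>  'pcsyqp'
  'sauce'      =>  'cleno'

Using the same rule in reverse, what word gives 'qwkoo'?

Shifts by position in smell: pos 0: s→c (+10), pos 1: m→x (+11), pos 2: e→o (+10), pos 3: l→w (+11) — repeating every 2. It's a Vigenère-style cipher with numeric key [10,11]: position i shifts by key[i mod 2].
Decoding qwkoo: q−10=g, w−11=l, k−10=a, o−11=d, o−10=e.

glade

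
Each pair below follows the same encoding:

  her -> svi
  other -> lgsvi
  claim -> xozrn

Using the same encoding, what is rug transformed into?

This is the alphabet-reversal cipher (Atbash): a becomes z, b becomes y, etc.
For rug: r↔i, u↔f, g↔t.

ift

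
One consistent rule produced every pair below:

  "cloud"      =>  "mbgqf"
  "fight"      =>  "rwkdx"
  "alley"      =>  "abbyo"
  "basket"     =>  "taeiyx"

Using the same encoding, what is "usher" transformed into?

qedyl

c(2)→m(12) and l(11)→b(1) fit y≡19x+0 (mod 26); the inverse of 19 mod 26 is 11. Treating letters as 0–25, the rule is x ↦ 19x + 0 (mod 26).
On usher: u(20)→19·20+0≡16=q; s(18)→19·18+0≡4=e; h(7)→19·7+0≡3=d; e(4)→19·4+0≡24=y; r(17)→19·17+0≡11=l (all mod 26).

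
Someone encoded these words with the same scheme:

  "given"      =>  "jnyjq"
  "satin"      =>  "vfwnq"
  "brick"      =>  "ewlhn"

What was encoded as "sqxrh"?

plume

Shifts by position in given: pos 0: g→j (+3), pos 1: i→n (+5), pos 2: v→y (+3), pos 3: e→j (+5) — repeating every 2. The shifts repeat in a cycle of length 2: positions 0,1,… shift by +3, +5, then the pattern repeats.
Undoing it on sqxrh: s−3=p, q−5=l, x−3=u, r−5=m, h−3=e.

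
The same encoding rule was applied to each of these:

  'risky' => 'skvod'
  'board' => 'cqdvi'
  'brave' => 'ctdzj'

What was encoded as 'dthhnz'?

credit

In risky: r→s is +1, i→k is +2, s→v is +3, k→o is +4 — the shift increases by 1 each position. Letter i (0-indexed) is shifted by i+1, so successive shifts are 1, 2, 3, ….
Reversing it on dthhnz: d−1=c, t−2=r, h−3=e, h−4=d, n−5=i, z−6=t.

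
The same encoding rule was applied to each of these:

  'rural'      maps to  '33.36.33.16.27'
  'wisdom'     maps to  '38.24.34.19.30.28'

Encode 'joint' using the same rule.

25.30.24.29.35

r is letter #18 and maps to 33: an offset of 15. Letters become their 1-based position plus 15 (so a→16, b→17, …).
Applying it to joint: j=10→25, o=15→30, i=9→24, n=14→29, t=20→35.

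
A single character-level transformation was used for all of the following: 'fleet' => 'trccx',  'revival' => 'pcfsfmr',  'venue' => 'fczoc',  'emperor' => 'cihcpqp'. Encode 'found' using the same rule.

tqozl

Treating letters as 0–25, the rule is x ↦ 17x + 12 (mod 26).
For found: f(5)→17·5+12≡19=t; o(14)→17·14+12≡16=q; u(20)→17·20+12≡14=o; n(13)→17·13+12≡25=z; d(3)→17·3+12≡11=l (all mod 26).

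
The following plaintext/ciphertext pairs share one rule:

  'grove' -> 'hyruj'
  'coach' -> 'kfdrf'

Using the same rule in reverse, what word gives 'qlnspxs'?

The output letters match the input read backwards, each shifted +3: grove reversed is evorg. The word is reversed, then every letter is shifted forward by 3.
Undoing it on qlnspxs: shift back: q−3=n, l−3=i, n−3=k, s−3=p, p−3=m, x−3=u, s−3=p → nikpmup; then reverse → pumpkin.

pumpkin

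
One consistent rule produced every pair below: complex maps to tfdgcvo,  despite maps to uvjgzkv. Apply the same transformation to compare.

tfdgriv

This is a Caesar cipher with shift 17.
Applying it to compare: c+17=t, o+17=f, m+17=d, p+17=g, a+17=r, r+17=i, e+17=v.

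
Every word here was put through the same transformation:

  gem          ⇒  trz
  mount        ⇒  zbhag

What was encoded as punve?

Compare letters: g→t is +13, e→r is +13, m→z is +13 — a constant shift. Each letter is shifted forward by 13 in the alphabet (a Caesar shift of +13).
Decoding punve: p−13=c, u−13=h, n−13=a, v−13=i, e−13=r.

chair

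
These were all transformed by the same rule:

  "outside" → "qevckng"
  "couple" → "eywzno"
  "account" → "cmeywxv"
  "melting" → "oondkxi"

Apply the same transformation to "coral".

eytkn

The shifts repeat in a cycle of length 2: positions 0,1,… shift by +2, +10, then the pattern repeats.
On coral: c+2=e, o+10=y, r+2=t, a+10=k, l+2=n.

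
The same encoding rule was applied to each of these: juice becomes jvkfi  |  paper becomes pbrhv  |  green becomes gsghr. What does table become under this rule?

In juice: j→j is +0, u→v is +1, i→k is +2, c→f is +3 — the shift increases by 1 each position. Each letter shifts forward by its position index (0, 1, 2, …) — the shift grows by one for each successive letter.
For table: t+0=t, a+1=b, b+2=d, l+3=o, e+4=i.

tbdoi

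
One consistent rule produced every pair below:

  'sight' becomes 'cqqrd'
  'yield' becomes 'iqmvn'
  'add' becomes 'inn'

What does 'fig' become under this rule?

The shift depends on letter class: consonant s→c is +10, but vowel i→q is +8. The rule splits by letter class: vowels +8, consonants +10.
Applying it to fig: f(cons)+10=p, i(vowel)+8=q, g(cons)+10=q.

pqq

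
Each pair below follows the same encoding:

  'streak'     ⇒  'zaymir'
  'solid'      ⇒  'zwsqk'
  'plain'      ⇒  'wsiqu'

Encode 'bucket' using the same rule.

icjrma

The rule splits by letter class: vowels +8, consonants +7.
On bucket: b(cons)+7=i, u(vowel)+8=c, c(cons)+7=j, k(cons)+7=r, e(vowel)+8=m, t(cons)+7=a.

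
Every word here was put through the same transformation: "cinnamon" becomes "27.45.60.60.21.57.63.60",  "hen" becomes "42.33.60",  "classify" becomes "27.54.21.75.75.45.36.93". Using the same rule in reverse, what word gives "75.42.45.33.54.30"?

c(#3)→27 and i(#9)→45: differences scale by 3, so n = 3·pos + 18. The formula is n = 3×(alphabet index, a=1) + 18.
Decoding 75.42.45.33.54.30: 75→(75−18)÷3=19=s, 42→(42−18)÷3=8=h, 45→(45−18)÷3=9=i, 33→(33−18)÷3=5=e, 54→(54−18)÷3=12=l, 30→(30−18)÷3=4=d.

shield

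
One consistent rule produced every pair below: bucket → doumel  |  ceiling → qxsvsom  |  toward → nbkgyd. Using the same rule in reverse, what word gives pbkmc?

scarf

Two steps: reverse the string, then apply a Caesar shift of +10.
Reversing it on pbkmc: shift back: p−10=f, b−10=r, k−10=a, m−10=c, c−10=s → fracs; then reverse → scarf.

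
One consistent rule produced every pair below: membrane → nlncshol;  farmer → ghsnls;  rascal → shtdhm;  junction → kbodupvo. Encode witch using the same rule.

xpudi

The shift depends on letter class: consonant m→n is +1, but vowel e→l is +7. The rule splits by letter class: vowels +7, consonants +1.
Applying it to witch: w(cons)+1=x, i(vowel)+7=p, t(cons)+1=u, c(cons)+1=d, h(cons)+1=i.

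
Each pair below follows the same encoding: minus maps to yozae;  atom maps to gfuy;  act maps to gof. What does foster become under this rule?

ruefkd

The shift depends on letter class: consonant m→y is +12, but vowel i→o is +6. The rule splits by letter class: vowels +6, consonants +12.
Applying it to foster: f(cons)+12=r, o(vowel)+6=u, s(cons)+12=e, t(cons)+12=f, e(vowel)+6=k, r(cons)+12=d.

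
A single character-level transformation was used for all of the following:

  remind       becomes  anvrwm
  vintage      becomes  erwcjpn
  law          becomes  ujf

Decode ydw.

Compare letters: r→a is +9, e→n is +9, m→v is +9 — a constant shift. This is a Caesar cipher with shift 9.
Reversing it on ydw: y−9=p, d−9=u, w−9=n.

pun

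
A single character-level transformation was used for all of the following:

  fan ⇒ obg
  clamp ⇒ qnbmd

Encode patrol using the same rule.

The output letters match the input read backwards, each shifted +1: fan reversed is naf. Read the word backwards and shift each letter +1.
Applying it to patrol: reverse → lortap; then shift: l+1=m, o+1=p, r+1=s, t+1=u, a+1=b, p+1=q.

mpsubq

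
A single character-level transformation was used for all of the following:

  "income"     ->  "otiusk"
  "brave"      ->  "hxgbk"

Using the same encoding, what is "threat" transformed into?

znxkgz

Compare letters: i→o is +6, n→t is +6, c→i is +6 — a constant shift. This is a Caesar cipher with shift 6.
On threat: t+6=z, h+6=n, r+6=x, e+6=k, a+6=g, t+6=z.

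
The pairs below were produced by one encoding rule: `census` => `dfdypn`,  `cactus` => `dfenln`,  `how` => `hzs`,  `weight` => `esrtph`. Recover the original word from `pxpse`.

Read the word backwards and shift each letter +11.
Reversing it on pxpse: shift back: p−11=e, x−11=m, p−11=e, s−11=h, e−11=t → emeht; then reverse → theme.

theme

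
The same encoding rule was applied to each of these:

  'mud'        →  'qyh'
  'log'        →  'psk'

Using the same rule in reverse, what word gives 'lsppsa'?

Compare letters: m→q is +4, u→y is +4, d→h is +4 — a constant shift. It's a constant shift of +4 (ROT4).
Undoing it on lsppsa: l−4=h, s−4=o, p−4=l, p−4=l, s−4=o, a−4=w.

hollow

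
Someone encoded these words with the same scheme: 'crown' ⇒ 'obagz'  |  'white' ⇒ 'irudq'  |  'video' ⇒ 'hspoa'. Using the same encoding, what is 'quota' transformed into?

ceadm

Shifts by position in crown: pos 0: c→o (+12), pos 1: r→b (+10), pos 2: o→a (+12), pos 3: w→g (+10) — repeating every 2. The shifts repeat in a cycle of length 2: positions 0,1,… shift by +12, +10, then the pattern repeats.
Applying it to quota: q+12=c, u+10=e, o+12=a, t+10=d, a+12=m.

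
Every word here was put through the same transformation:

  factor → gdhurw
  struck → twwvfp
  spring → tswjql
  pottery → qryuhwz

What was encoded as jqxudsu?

Shifts by position in factor: pos 0: f→g (+1), pos 1: a→d (+3), pos 2: c→h (+5), pos 3: t→u (+1), pos 4: o→r (+3), pos 5: r→w (+5) — repeating every 3. It's a Vigenère-style cipher with numeric key [1,3,5]: position i shifts by key[i mod 3].
Undoing it on jqxudsu: j−1=i, q−3=n, x−5=s, u−1=t, d−3=a, s−5=n, u−1=t.

instant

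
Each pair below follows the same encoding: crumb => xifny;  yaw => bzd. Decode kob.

ply

Each pair mirrors across the alphabet (c↔x, r↔i, u↔f): positions sum to 25. Each letter is replaced by its mirror in the alphabet: a↔z, b↔y, c↔x, and so on (the Atbash cipher).
Decoding kob: k↔p, o↔l, b↔y.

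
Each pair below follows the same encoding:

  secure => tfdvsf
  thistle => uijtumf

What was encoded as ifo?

Compare letters: s→t is +1, e→f is +1, c→d is +1 — a constant shift. Every letter moves 1 place later in the alphabet, wrapping around z→a.
Decoding ifo: i−1=h, f−1=e, o−1=n.

hen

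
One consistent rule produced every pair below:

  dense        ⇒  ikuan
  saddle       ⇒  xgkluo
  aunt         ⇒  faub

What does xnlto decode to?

In dense: d→i is +5, e→k is +6, n→u is +7, s→a is +8 — the shift increases by 1 each position. The shift increases by 1 at each position, starting from +5: 5, 6, 7, ….
Undoing it on xnlto: x−5=s, n−6=h, l−7=e, t−8=l, o−9=f.

shelf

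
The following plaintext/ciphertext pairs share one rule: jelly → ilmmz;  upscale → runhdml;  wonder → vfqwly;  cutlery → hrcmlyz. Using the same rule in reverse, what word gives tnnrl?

issue

j(9)→i(8) and e(4)→l(11) fit y≡15x+3 (mod 26); the inverse of 15 mod 26 is 7. Treating letters as 0–25, the rule is x ↦ 15x + 3 (mod 26).
Decoding tnnrl: t(19)→7·(19−3)≡8=i; n(13)→7·(13−3)≡18=s; n(13)→7·(13−3)≡18=s; r(17)→7·(17−3)≡20=u; l(11)→7·(11−3)≡4=e (all mod 26).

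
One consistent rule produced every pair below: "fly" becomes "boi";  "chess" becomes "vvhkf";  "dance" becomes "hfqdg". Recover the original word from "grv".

The output letters match the input read backwards, each shifted +3: fly reversed is ylf. Two steps: reverse the string, then apply a Caesar shift of +3.
Decoding grv: shift back: g−3=d, r−3=o, v−3=s → dos; then reverse → sod.

sod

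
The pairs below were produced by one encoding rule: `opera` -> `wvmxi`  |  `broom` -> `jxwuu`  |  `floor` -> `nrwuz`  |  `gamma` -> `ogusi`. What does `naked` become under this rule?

Shifts by position in opera: pos 0: o→w (+8), pos 1: p→v (+6), pos 2: e→m (+8), pos 3: r→x (+6) — repeating every 2. It's a Vigenère-style cipher with numeric key [8,6]: position i shifts by key[i mod 2].
Applying it to naked: n+8=v, a+6=g, k+8=s, e+6=k, d+8=l.

vgskl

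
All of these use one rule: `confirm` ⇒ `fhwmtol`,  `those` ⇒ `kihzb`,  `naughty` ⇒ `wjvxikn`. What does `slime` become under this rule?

zatlb

c(2)→f(5) and o(14)→h(7) fit y≡11x+9 (mod 26); the inverse of 11 mod 26 is 19. This is an affine cipher: with a=0,…,z=25, each position x becomes (11x+9) mod 26.
On slime: s(18)→11·18+9≡25=z; l(11)→11·11+9≡0=a; i(8)→11·8+9≡19=t; m(12)→11·12+9≡11=l; e(4)→11·4+9≡1=b (all mod 26).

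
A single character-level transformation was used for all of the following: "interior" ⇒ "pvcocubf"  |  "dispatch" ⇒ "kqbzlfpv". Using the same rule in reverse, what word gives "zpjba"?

sharp

In interior: i→p is +7, n→v is +8, t→c is +9, e→o is +10 — the shift increases by 1 each position. Each letter shifts forward by (position + 7), i.e. 7, 8, 9, … — the shift grows by one for each successive letter.
Undoing it on zpjba: z−7=s, p−8=h, j−9=a, b−10=r, a−11=p.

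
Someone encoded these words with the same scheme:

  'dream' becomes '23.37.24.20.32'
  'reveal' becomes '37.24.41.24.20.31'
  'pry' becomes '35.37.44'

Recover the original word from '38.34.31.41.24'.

d is letter #4 and maps to 23: an offset of 19. The number is (letter's place in the alphabet, a=1) + 19.
Undoing it on 38.34.31.41.24: 38→(38−19)÷1=19=s, 34→(34−19)÷1=15=o, 31→(31−19)÷1=12=l, 41→(41−19)÷1=22=v, 24→(24−19)÷1=5=e.

solve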